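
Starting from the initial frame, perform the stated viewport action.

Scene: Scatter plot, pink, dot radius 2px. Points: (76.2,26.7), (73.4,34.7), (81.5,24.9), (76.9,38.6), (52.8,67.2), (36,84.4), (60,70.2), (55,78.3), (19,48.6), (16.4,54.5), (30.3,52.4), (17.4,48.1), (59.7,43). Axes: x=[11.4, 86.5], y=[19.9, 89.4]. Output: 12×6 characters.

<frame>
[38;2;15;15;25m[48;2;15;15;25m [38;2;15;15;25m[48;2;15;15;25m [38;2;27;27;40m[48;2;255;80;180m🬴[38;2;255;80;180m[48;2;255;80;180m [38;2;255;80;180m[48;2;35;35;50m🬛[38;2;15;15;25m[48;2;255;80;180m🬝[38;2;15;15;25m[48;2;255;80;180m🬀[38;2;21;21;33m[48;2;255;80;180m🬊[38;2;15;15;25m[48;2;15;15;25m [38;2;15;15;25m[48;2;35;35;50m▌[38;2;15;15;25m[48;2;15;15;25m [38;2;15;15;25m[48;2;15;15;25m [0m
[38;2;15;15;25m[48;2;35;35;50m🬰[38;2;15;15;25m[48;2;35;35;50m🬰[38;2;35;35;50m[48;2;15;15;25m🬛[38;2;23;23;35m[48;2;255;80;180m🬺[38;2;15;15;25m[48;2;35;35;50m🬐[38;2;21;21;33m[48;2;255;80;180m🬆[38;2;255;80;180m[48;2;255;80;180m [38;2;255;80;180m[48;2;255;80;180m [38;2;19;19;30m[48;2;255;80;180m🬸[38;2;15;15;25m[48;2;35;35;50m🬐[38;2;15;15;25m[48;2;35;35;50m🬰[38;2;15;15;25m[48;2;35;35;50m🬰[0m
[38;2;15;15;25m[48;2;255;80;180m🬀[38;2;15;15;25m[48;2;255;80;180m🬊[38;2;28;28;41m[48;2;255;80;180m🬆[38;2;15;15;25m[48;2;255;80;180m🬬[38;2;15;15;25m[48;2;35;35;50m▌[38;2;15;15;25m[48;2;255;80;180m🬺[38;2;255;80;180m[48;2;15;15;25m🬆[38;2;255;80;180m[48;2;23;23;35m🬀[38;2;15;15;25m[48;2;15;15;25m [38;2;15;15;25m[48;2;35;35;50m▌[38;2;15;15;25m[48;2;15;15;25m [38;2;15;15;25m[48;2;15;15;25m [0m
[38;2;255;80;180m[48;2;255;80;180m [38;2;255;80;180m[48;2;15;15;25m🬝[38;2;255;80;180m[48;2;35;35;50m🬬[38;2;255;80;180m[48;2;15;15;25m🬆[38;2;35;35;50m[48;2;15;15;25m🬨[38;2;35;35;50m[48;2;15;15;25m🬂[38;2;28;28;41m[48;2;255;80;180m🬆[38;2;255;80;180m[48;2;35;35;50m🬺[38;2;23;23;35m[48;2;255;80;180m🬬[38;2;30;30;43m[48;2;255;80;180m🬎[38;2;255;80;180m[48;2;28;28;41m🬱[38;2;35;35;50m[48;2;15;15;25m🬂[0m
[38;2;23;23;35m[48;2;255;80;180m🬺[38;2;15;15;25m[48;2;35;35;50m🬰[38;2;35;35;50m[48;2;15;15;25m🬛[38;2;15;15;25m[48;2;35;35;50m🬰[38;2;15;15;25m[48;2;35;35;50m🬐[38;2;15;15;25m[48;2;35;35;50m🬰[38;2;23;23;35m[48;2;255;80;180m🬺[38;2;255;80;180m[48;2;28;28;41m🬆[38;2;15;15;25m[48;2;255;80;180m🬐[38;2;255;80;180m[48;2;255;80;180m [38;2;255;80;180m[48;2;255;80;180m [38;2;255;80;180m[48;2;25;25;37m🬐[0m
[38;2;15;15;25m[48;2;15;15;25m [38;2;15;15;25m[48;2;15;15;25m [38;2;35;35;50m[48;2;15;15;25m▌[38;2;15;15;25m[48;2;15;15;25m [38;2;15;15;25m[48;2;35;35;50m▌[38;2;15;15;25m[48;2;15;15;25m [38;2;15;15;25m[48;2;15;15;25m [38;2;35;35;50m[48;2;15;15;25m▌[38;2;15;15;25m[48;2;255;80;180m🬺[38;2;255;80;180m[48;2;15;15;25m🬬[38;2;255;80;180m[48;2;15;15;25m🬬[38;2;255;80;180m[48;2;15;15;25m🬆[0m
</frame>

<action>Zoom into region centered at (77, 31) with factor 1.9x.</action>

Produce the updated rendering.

<frame>
[38;2;15;15;25m[48;2;255;80;180m🬀[38;2;15;15;25m[48;2;255;80;180m🬊[38;2;35;35;50m[48;2;15;15;25m▌[38;2;15;15;25m[48;2;15;15;25m [38;2;15;15;25m[48;2;35;35;50m▌[38;2;15;15;25m[48;2;255;80;180m🬝[38;2;15;15;25m[48;2;15;15;25m [38;2;35;35;50m[48;2;15;15;25m▌[38;2;15;15;25m[48;2;15;15;25m [38;2;15;15;25m[48;2;35;35;50m▌[38;2;15;15;25m[48;2;15;15;25m [38;2;15;15;25m[48;2;15;15;25m [0m
[38;2;255;80;180m[48;2;21;21;33m🬊[38;2;255;80;180m[48;2;23;23;35m🬀[38;2;35;35;50m[48;2;15;15;25m🬛[38;2;15;15;25m[48;2;35;35;50m🬰[38;2;28;28;41m[48;2;255;80;180m🬆[38;2;255;80;180m[48;2;255;80;180m [38;2;255;80;180m[48;2;15;15;25m🬛[38;2;35;35;50m[48;2;15;15;25m🬛[38;2;15;15;25m[48;2;35;35;50m🬰[38;2;15;15;25m[48;2;35;35;50m🬐[38;2;15;15;25m[48;2;35;35;50m🬰[38;2;15;15;25m[48;2;35;35;50m🬰[0m
[38;2;15;15;25m[48;2;15;15;25m [38;2;15;15;25m[48;2;15;15;25m [38;2;35;35;50m[48;2;15;15;25m▌[38;2;15;15;25m[48;2;255;80;180m🬺[38;2;255;80;180m[48;2;15;15;25m🬬[38;2;255;80;180m[48;2;15;15;25m🬥[38;2;15;15;25m[48;2;15;15;25m [38;2;35;35;50m[48;2;15;15;25m▌[38;2;15;15;25m[48;2;15;15;25m [38;2;15;15;25m[48;2;35;35;50m▌[38;2;15;15;25m[48;2;15;15;25m [38;2;15;15;25m[48;2;15;15;25m [0m
[38;2;35;35;50m[48;2;15;15;25m🬂[38;2;35;35;50m[48;2;15;15;25m🬂[38;2;35;35;50m[48;2;15;15;25m🬕[38;2;35;35;50m[48;2;15;15;25m🬂[38;2;27;27;40m[48;2;255;80;180m🬴[38;2;255;80;180m[48;2;255;80;180m [38;2;255;80;180m[48;2;35;35;50m🬺[38;2;255;80;180m[48;2;35;35;50m🬺[38;2;23;23;35m[48;2;255;80;180m🬬[38;2;35;35;50m[48;2;15;15;25m🬨[38;2;35;35;50m[48;2;15;15;25m🬂[38;2;35;35;50m[48;2;15;15;25m🬂[0m
[38;2;15;15;25m[48;2;35;35;50m🬰[38;2;15;15;25m[48;2;35;35;50m🬰[38;2;35;35;50m[48;2;15;15;25m🬛[38;2;15;15;25m[48;2;35;35;50m🬰[38;2;15;15;25m[48;2;35;35;50m🬐[38;2;23;23;35m[48;2;255;80;180m🬺[38;2;23;23;35m[48;2;255;80;180m🬺[38;2;255;80;180m[48;2;28;28;41m🬆[38;2;15;15;25m[48;2;35;35;50m🬰[38;2;15;15;25m[48;2;35;35;50m🬐[38;2;15;15;25m[48;2;35;35;50m🬰[38;2;15;15;25m[48;2;35;35;50m🬰[0m
[38;2;15;15;25m[48;2;15;15;25m [38;2;15;15;25m[48;2;15;15;25m [38;2;35;35;50m[48;2;15;15;25m▌[38;2;15;15;25m[48;2;15;15;25m [38;2;15;15;25m[48;2;35;35;50m▌[38;2;15;15;25m[48;2;15;15;25m [38;2;15;15;25m[48;2;15;15;25m [38;2;35;35;50m[48;2;15;15;25m▌[38;2;15;15;25m[48;2;15;15;25m [38;2;15;15;25m[48;2;35;35;50m▌[38;2;15;15;25m[48;2;15;15;25m [38;2;15;15;25m[48;2;15;15;25m [0m
</frame>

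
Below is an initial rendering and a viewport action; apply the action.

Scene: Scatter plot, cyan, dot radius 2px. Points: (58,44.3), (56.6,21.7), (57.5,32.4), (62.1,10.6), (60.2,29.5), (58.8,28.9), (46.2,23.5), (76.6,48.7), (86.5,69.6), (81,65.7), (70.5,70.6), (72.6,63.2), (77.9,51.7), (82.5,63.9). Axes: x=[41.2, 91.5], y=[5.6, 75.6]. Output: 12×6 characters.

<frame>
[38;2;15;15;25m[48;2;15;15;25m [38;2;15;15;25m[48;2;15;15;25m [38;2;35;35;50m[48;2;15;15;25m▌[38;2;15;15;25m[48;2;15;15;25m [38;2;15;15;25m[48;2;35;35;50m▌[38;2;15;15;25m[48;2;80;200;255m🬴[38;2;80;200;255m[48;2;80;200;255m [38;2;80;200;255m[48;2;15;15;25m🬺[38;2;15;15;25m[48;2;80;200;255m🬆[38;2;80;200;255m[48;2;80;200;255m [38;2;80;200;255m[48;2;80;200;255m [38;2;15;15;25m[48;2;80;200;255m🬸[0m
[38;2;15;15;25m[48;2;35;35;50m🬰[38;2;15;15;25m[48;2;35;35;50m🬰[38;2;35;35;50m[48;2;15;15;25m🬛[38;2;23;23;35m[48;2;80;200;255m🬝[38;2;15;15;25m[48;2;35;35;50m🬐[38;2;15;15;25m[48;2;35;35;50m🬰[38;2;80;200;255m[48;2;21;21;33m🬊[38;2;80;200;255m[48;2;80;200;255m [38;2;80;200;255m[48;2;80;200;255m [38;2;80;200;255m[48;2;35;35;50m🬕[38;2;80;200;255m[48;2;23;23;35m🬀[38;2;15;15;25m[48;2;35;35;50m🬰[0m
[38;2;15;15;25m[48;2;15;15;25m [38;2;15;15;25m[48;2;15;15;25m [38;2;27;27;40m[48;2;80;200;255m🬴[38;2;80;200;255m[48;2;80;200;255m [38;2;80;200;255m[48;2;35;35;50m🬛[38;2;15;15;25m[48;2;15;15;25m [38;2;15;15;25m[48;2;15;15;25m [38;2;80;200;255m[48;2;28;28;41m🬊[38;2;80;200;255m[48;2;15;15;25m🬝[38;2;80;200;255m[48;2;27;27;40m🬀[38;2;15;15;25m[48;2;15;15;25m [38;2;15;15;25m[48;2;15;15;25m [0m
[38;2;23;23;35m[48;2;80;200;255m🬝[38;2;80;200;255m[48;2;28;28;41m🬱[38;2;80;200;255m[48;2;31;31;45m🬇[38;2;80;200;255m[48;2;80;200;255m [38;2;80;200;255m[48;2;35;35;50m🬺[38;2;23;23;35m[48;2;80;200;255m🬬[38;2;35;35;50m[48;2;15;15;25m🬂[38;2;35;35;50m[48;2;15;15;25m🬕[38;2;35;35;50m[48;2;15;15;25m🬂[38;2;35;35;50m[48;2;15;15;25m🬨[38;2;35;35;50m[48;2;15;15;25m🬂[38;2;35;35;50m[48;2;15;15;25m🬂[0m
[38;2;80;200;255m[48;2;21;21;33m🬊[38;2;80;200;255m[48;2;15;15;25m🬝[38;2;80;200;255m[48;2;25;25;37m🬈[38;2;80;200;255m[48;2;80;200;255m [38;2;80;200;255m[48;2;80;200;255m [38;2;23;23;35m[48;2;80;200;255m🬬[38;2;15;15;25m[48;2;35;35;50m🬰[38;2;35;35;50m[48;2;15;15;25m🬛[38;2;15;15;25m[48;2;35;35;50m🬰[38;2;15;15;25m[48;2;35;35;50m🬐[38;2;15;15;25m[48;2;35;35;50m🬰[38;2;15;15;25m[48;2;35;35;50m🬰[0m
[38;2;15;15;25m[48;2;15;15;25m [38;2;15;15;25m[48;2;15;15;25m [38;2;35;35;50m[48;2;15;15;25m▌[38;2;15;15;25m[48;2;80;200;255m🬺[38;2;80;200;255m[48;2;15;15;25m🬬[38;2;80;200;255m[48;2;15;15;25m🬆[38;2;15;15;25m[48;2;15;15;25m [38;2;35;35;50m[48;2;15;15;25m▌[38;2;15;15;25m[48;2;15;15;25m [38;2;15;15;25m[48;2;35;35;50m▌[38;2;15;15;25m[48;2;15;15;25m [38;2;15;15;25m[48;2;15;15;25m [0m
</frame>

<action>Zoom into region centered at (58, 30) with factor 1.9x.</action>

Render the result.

<frame>
[38;2;15;15;25m[48;2;15;15;25m [38;2;15;15;25m[48;2;15;15;25m [38;2;35;35;50m[48;2;15;15;25m▌[38;2;15;15;25m[48;2;15;15;25m [38;2;23;23;35m[48;2;80;200;255m🬴[38;2;80;200;255m[48;2;80;200;255m [38;2;80;200;255m[48;2;15;15;25m🬛[38;2;35;35;50m[48;2;15;15;25m▌[38;2;15;15;25m[48;2;15;15;25m [38;2;15;15;25m[48;2;35;35;50m▌[38;2;15;15;25m[48;2;15;15;25m [38;2;15;15;25m[48;2;15;15;25m [0m
[38;2;15;15;25m[48;2;35;35;50m🬰[38;2;15;15;25m[48;2;35;35;50m🬰[38;2;35;35;50m[48;2;15;15;25m🬛[38;2;15;15;25m[48;2;35;35;50m🬰[38;2;15;15;25m[48;2;35;35;50m🬐[38;2;25;25;37m[48;2;80;200;255m🬛[38;2;15;15;25m[48;2;35;35;50m🬰[38;2;35;35;50m[48;2;15;15;25m🬛[38;2;15;15;25m[48;2;35;35;50m🬰[38;2;15;15;25m[48;2;35;35;50m🬐[38;2;15;15;25m[48;2;35;35;50m🬰[38;2;15;15;25m[48;2;35;35;50m🬰[0m
[38;2;15;15;25m[48;2;15;15;25m [38;2;15;15;25m[48;2;15;15;25m [38;2;35;35;50m[48;2;15;15;25m▌[38;2;15;15;25m[48;2;15;15;25m [38;2;23;23;35m[48;2;80;200;255m🬴[38;2;80;200;255m[48;2;80;200;255m [38;2;80;200;255m[48;2;80;200;255m [38;2;21;21;33m[48;2;80;200;255m🬊[38;2;15;15;25m[48;2;15;15;25m [38;2;15;15;25m[48;2;35;35;50m▌[38;2;15;15;25m[48;2;15;15;25m [38;2;15;15;25m[48;2;15;15;25m [0m
[38;2;35;35;50m[48;2;80;200;255m🬀[38;2;80;200;255m[48;2;28;28;41m🬱[38;2;35;35;50m[48;2;15;15;25m🬕[38;2;35;35;50m[48;2;15;15;25m🬂[38;2;27;27;40m[48;2;80;200;255m🬝[38;2;80;200;255m[48;2;80;200;255m [38;2;80;200;255m[48;2;15;15;25m🬝[38;2;80;200;255m[48;2;27;27;40m🬀[38;2;35;35;50m[48;2;15;15;25m🬂[38;2;35;35;50m[48;2;15;15;25m🬨[38;2;35;35;50m[48;2;15;15;25m🬂[38;2;35;35;50m[48;2;15;15;25m🬂[0m
[38;2;80;200;255m[48;2;21;21;33m🬊[38;2;80;200;255m[48;2;23;23;35m🬀[38;2;35;35;50m[48;2;15;15;25m🬛[38;2;15;15;25m[48;2;35;35;50m🬰[38;2;80;200;255m[48;2;28;28;41m🬊[38;2;80;200;255m[48;2;15;15;25m🬝[38;2;80;200;255m[48;2;23;23;35m🬀[38;2;35;35;50m[48;2;15;15;25m🬛[38;2;15;15;25m[48;2;35;35;50m🬰[38;2;15;15;25m[48;2;35;35;50m🬐[38;2;15;15;25m[48;2;35;35;50m🬰[38;2;15;15;25m[48;2;35;35;50m🬰[0m
[38;2;15;15;25m[48;2;15;15;25m [38;2;15;15;25m[48;2;15;15;25m [38;2;35;35;50m[48;2;15;15;25m▌[38;2;15;15;25m[48;2;15;15;25m [38;2;15;15;25m[48;2;35;35;50m▌[38;2;15;15;25m[48;2;15;15;25m [38;2;15;15;25m[48;2;80;200;255m🬝[38;2;35;35;50m[48;2;80;200;255m🬀[38;2;15;15;25m[48;2;80;200;255m🬊[38;2;15;15;25m[48;2;35;35;50m▌[38;2;15;15;25m[48;2;15;15;25m [38;2;15;15;25m[48;2;15;15;25m [0m
</frame>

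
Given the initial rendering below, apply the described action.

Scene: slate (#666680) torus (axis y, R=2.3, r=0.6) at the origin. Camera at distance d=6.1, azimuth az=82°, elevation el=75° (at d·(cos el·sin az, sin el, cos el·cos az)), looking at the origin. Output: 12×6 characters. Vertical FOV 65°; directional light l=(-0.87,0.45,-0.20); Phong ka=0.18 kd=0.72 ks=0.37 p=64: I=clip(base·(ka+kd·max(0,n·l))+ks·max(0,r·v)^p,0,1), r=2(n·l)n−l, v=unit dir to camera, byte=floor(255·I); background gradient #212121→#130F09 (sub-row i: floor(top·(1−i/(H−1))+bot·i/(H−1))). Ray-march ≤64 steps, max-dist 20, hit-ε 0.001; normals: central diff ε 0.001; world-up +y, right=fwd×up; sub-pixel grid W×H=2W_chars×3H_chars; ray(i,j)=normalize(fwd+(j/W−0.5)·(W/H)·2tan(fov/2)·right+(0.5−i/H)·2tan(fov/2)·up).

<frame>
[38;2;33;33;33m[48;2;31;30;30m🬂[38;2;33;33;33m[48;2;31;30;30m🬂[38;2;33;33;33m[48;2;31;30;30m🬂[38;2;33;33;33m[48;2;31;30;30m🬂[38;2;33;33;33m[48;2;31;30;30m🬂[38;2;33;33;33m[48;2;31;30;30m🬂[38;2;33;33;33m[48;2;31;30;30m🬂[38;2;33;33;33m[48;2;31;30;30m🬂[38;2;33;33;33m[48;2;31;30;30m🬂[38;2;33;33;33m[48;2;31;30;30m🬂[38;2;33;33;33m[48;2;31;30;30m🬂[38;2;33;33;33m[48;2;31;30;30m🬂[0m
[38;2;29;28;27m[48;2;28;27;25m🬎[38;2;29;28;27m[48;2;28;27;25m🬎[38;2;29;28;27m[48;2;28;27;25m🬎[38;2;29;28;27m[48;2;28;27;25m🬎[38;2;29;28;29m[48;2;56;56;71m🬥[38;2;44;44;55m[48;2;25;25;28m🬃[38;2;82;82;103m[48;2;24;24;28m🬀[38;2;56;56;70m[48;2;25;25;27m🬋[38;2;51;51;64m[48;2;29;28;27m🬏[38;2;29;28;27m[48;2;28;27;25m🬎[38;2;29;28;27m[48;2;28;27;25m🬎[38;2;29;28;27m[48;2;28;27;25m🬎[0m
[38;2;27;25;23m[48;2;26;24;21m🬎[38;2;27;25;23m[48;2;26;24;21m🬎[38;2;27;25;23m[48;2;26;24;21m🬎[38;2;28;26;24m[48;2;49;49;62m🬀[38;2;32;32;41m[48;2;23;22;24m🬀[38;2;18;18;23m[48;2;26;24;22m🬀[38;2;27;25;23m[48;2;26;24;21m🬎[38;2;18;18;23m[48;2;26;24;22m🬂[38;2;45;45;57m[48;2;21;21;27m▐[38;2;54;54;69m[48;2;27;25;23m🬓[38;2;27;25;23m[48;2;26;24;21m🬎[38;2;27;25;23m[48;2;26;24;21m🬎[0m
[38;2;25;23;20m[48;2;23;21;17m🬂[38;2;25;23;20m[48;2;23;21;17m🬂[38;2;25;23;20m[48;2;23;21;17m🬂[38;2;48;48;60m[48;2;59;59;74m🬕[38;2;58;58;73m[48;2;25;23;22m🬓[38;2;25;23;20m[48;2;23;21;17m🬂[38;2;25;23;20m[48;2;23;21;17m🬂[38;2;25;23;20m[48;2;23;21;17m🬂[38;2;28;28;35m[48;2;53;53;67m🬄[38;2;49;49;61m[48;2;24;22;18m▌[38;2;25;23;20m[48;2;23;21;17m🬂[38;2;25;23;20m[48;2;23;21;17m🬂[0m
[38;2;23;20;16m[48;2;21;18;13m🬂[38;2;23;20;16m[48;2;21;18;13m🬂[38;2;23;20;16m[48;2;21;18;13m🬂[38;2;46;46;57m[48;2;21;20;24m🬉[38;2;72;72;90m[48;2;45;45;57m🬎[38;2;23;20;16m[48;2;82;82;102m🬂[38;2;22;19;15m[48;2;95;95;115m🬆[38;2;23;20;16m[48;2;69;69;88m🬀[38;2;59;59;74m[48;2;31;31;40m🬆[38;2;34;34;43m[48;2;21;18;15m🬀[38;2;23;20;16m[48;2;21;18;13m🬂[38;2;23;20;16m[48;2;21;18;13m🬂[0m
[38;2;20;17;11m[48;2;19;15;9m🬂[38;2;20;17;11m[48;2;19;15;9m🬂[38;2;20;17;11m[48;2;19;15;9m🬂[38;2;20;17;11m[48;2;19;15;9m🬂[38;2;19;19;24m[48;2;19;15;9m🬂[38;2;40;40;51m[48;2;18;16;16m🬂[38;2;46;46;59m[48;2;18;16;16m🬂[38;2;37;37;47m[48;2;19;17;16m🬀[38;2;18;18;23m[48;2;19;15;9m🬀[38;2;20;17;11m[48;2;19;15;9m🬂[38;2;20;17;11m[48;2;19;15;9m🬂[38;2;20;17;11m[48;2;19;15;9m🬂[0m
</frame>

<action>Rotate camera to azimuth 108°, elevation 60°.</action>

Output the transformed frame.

<frame>
[38;2;33;33;33m[48;2;31;30;30m🬂[38;2;33;33;33m[48;2;31;30;30m🬂[38;2;33;33;33m[48;2;31;30;30m🬂[38;2;33;33;33m[48;2;31;30;30m🬂[38;2;33;33;33m[48;2;31;30;30m🬂[38;2;33;33;33m[48;2;31;30;30m🬂[38;2;33;33;33m[48;2;31;30;30m🬂[38;2;33;33;33m[48;2;31;30;30m🬂[38;2;33;33;33m[48;2;31;30;30m🬂[38;2;33;33;33m[48;2;31;30;30m🬂[38;2;33;33;33m[48;2;31;30;30m🬂[38;2;33;33;33m[48;2;31;30;30m🬂[0m
[38;2;29;28;27m[48;2;28;27;25m🬎[38;2;29;28;27m[48;2;28;27;25m🬎[38;2;29;28;27m[48;2;28;27;25m🬎[38;2;29;28;27m[48;2;28;27;25m🬎[38;2;29;28;27m[48;2;51;51;64m🬎[38;2;67;67;84m[48;2;28;27;29m🬇[38;2;68;68;86m[48;2;24;23;25m🬋[38;2;27;26;27m[48;2;44;44;56m🬝[38;2;83;83;105m[48;2;29;28;27m🬏[38;2;29;28;27m[48;2;28;27;25m🬎[38;2;29;28;27m[48;2;28;27;25m🬎[38;2;29;28;27m[48;2;28;27;25m🬎[0m
[38;2;27;25;23m[48;2;26;24;21m🬎[38;2;27;25;23m[48;2;26;24;21m🬎[38;2;27;25;23m[48;2;26;24;21m🬎[38;2;31;30;33m[48;2;51;51;65m🬄[38;2;25;24;28m[48;2;49;49;61m▐[38;2;18;18;23m[48;2;26;24;22m🬂[38;2;18;18;23m[48;2;26;24;22m🬂[38;2;18;18;23m[48;2;26;24;21m🬊[38;2;72;72;89m[48;2;27;27;35m🬁[38;2;66;66;83m[48;2;27;25;23m🬓[38;2;27;25;23m[48;2;26;24;21m🬎[38;2;27;25;23m[48;2;26;24;21m🬎[0m
[38;2;25;23;20m[48;2;23;21;17m🬂[38;2;25;23;20m[48;2;23;21;17m🬂[38;2;24;22;18m[48;2;18;18;23m🬴[38;2;101;101;119m[48;2;50;50;63m🬉[38;2;72;72;90m[48;2;24;22;18m▌[38;2;25;23;20m[48;2;23;21;17m🬂[38;2;25;23;20m[48;2;23;21;17m🬂[38;2;25;23;20m[48;2;23;21;17m🬂[38;2;22;22;28m[48;2;44;44;56m🬆[38;2;52;52;65m[48;2;24;22;18m🬛[38;2;25;23;20m[48;2;23;21;17m🬂[38;2;25;23;20m[48;2;23;21;17m🬂[0m
[38;2;23;20;16m[48;2;21;18;13m🬂[38;2;23;20;16m[48;2;21;18;13m🬂[38;2;23;20;16m[48;2;21;18;13m🬂[38;2;52;52;65m[48;2;21;20;24m🬁[38;2;80;80;101m[48;2;39;39;49m🬊[38;2;23;20;16m[48;2;70;70;88m🬂[38;2;23;20;16m[48;2;70;70;87m🬂[38;2;23;20;16m[48;2;57;57;71m🬀[38;2;50;50;63m[48;2;31;31;39m🬎[38;2;38;38;48m[48;2;21;18;14m🬄[38;2;23;20;16m[48;2;21;18;13m🬂[38;2;23;20;16m[48;2;21;18;13m🬂[0m
[38;2;20;17;11m[48;2;19;15;9m🬂[38;2;20;17;11m[48;2;19;15;9m🬂[38;2;20;17;11m[48;2;19;15;9m🬂[38;2;20;17;11m[48;2;19;15;9m🬂[38;2;18;18;23m[48;2;19;15;9m🬊[38;2;26;26;33m[48;2;18;16;16m🬂[38;2;33;33;41m[48;2;18;16;16m🬂[38;2;25;25;32m[48;2;18;16;16m🬂[38;2;18;18;23m[48;2;19;15;9m🬀[38;2;20;17;11m[48;2;19;15;9m🬂[38;2;20;17;11m[48;2;19;15;9m🬂[38;2;20;17;11m[48;2;19;15;9m🬂[0m
</frame>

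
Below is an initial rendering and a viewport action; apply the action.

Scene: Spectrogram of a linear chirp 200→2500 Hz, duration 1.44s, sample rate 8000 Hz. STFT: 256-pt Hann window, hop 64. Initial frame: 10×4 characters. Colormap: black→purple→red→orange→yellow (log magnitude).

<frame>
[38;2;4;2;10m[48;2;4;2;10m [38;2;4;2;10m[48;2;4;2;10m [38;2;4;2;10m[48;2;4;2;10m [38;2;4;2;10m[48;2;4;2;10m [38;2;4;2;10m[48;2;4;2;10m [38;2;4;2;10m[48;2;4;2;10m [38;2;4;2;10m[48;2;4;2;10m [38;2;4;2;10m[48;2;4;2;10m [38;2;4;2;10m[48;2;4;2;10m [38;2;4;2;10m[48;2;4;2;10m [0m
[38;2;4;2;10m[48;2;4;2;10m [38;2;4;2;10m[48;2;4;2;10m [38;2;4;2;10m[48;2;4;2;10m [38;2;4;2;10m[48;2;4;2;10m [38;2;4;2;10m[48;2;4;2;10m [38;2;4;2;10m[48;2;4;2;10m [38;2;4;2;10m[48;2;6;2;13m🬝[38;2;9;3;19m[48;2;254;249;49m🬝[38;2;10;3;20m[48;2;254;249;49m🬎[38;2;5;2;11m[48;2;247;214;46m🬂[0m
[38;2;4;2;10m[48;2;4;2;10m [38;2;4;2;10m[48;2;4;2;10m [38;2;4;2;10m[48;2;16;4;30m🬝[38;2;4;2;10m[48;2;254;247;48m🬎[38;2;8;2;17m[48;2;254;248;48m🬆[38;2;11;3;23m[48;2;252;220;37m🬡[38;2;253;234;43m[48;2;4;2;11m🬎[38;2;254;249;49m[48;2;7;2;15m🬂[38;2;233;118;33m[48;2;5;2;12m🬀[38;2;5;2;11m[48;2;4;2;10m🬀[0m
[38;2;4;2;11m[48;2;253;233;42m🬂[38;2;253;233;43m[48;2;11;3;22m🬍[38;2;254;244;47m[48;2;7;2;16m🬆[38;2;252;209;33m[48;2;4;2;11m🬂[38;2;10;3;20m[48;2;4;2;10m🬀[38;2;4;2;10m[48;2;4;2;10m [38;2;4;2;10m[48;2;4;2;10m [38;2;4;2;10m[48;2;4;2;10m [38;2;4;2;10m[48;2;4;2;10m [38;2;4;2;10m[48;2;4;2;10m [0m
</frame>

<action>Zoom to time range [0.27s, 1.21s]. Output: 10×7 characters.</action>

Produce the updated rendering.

<frame>
[38;2;4;2;10m[48;2;4;2;10m [38;2;4;2;10m[48;2;4;2;10m [38;2;4;2;10m[48;2;4;2;10m [38;2;4;2;10m[48;2;4;2;10m [38;2;4;2;10m[48;2;4;2;10m [38;2;4;2;10m[48;2;4;2;10m [38;2;4;2;10m[48;2;4;2;10m [38;2;4;2;10m[48;2;4;2;10m [38;2;4;2;10m[48;2;4;2;10m [38;2;4;2;10m[48;2;4;2;10m [0m
[38;2;4;2;10m[48;2;4;2;10m [38;2;4;2;10m[48;2;4;2;10m [38;2;4;2;10m[48;2;4;2;10m [38;2;4;2;10m[48;2;4;2;10m [38;2;4;2;10m[48;2;4;2;10m [38;2;4;2;10m[48;2;4;2;10m [38;2;4;2;10m[48;2;4;2;10m [38;2;4;2;10m[48;2;4;2;10m [38;2;4;2;10m[48;2;4;2;10m [38;2;4;2;10m[48;2;4;2;10m [0m
[38;2;4;2;10m[48;2;4;2;10m [38;2;4;2;10m[48;2;4;2;10m [38;2;4;2;10m[48;2;4;2;10m [38;2;4;2;10m[48;2;4;2;10m [38;2;4;2;10m[48;2;4;2;10m [38;2;4;2;10m[48;2;4;2;10m [38;2;4;2;10m[48;2;4;2;10m [38;2;4;2;10m[48;2;4;2;10m [38;2;4;2;10m[48;2;4;2;10m [38;2;4;2;10m[48;2;6;2;13m🬝[0m
[38;2;4;2;10m[48;2;4;2;10m [38;2;4;2;10m[48;2;4;2;10m [38;2;4;2;10m[48;2;4;2;10m [38;2;4;2;10m[48;2;4;2;10m [38;2;4;2;10m[48;2;4;2;11m🬝[38;2;4;2;10m[48;2;6;2;13m🬝[38;2;6;2;14m[48;2;147;37;83m🬝[38;2;10;3;21m[48;2;254;249;49m🬎[38;2;6;2;14m[48;2;253;228;41m🬂[38;2;252;220;37m[48;2;50;12;51m🬍[0m
[38;2;4;2;10m[48;2;4;2;10m [38;2;4;2;10m[48;2;6;2;13m🬝[38;2;5;2;12m[48;2;37;8;65m🬝[38;2;7;2;16m[48;2;254;243;47m🬎[38;2;61;16;37m[48;2;254;249;49m🬆[38;2;253;229;41m[48;2;75;19;56m🬍[38;2;254;246;48m[48;2;16;4;32m🬆[38;2;248;192;34m[48;2;6;2;13m🬂[38;2;18;5;34m[48;2;4;2;11m🬀[38;2;5;2;12m[48;2;4;2;10m🬀[0m
[38;2;41;10;37m[48;2;254;249;49m🬆[38;2;22;5;40m[48;2;243;183;40m🬟[38;2;254;249;49m[48;2;34;9;38m🬆[38;2;253;222;38m[48;2;7;2;15m🬂[38;2;30;7;54m[48;2;5;2;12m🬀[38;2;5;2;12m[48;2;4;2;10m🬀[38;2;4;2;10m[48;2;4;2;10m [38;2;4;2;10m[48;2;4;2;10m [38;2;4;2;10m[48;2;4;2;10m [38;2;4;2;10m[48;2;4;2;10m [0m
[38;2;33;8;59m[48;2;5;2;12m🬀[38;2;6;2;13m[48;2;4;2;10m🬀[38;2;4;2;10m[48;2;4;2;10m [38;2;4;2;10m[48;2;4;2;10m [38;2;4;2;10m[48;2;4;2;10m [38;2;4;2;10m[48;2;4;2;10m [38;2;4;2;10m[48;2;4;2;10m [38;2;4;2;10m[48;2;4;2;10m [38;2;4;2;10m[48;2;4;2;10m [38;2;4;2;10m[48;2;4;2;10m [0m
</frame>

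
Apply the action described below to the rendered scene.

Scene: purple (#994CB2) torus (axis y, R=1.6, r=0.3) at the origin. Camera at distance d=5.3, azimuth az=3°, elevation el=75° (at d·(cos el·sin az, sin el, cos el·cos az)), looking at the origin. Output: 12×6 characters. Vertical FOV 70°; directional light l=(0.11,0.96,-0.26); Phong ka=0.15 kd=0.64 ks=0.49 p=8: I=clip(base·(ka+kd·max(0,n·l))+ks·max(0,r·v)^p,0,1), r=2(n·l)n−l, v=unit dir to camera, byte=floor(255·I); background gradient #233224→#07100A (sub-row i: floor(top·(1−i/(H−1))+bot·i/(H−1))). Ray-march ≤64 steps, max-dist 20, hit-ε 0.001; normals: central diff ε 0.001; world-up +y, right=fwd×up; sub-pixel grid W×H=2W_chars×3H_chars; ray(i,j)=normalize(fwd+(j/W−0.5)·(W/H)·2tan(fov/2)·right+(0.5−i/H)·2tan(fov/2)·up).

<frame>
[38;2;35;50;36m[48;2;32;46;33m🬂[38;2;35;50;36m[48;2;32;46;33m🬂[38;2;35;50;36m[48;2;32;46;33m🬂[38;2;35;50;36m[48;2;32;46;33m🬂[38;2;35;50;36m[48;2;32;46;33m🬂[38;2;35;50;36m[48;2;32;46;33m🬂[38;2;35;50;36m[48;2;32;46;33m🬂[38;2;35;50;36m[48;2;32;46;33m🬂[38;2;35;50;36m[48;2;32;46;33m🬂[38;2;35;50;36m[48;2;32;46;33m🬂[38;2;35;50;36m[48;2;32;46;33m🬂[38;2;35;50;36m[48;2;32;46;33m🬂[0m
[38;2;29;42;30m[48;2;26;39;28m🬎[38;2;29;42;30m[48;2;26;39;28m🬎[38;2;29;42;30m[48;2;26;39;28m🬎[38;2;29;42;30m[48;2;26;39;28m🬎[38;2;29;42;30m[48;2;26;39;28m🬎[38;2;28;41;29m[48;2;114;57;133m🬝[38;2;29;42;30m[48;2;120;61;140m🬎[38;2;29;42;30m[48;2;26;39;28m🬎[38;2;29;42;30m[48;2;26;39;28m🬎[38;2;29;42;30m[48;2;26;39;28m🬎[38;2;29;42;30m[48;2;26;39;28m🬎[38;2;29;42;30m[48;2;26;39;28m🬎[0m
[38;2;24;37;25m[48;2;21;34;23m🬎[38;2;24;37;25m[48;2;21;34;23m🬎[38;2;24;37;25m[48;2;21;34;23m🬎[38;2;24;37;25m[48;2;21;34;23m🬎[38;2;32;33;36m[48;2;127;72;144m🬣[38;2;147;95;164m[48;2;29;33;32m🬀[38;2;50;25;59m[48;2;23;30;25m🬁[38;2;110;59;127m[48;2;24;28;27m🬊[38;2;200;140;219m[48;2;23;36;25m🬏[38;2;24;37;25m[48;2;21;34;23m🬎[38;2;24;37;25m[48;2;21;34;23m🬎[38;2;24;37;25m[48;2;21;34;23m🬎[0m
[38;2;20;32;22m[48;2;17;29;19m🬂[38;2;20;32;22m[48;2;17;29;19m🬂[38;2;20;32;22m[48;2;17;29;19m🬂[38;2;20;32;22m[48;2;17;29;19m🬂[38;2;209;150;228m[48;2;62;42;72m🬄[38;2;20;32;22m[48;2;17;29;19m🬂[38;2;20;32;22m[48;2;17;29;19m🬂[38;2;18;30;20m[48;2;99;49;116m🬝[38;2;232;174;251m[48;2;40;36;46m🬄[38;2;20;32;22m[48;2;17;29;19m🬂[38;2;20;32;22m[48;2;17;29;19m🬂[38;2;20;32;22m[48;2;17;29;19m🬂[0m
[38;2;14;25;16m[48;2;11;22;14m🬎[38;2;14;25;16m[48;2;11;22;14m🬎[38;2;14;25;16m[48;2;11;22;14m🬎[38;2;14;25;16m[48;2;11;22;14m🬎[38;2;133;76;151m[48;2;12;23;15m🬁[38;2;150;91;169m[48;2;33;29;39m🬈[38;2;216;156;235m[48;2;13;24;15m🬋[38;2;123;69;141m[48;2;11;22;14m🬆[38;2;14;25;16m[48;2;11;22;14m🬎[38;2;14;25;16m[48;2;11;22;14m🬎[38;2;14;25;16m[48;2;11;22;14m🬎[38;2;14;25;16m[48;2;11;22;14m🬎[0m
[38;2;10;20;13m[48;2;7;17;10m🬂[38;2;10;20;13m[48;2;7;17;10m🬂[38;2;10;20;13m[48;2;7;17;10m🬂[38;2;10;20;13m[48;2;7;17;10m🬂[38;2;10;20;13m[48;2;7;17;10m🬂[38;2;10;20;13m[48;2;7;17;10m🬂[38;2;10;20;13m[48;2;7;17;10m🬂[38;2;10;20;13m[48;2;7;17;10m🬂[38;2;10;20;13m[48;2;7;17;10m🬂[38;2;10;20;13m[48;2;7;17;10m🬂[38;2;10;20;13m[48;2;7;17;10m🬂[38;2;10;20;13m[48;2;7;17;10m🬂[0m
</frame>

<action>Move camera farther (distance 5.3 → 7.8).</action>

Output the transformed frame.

<frame>
[38;2;35;50;36m[48;2;32;46;33m🬂[38;2;35;50;36m[48;2;32;46;33m🬂[38;2;35;50;36m[48;2;32;46;33m🬂[38;2;35;50;36m[48;2;32;46;33m🬂[38;2;35;50;36m[48;2;32;46;33m🬂[38;2;35;50;36m[48;2;32;46;33m🬂[38;2;35;50;36m[48;2;32;46;33m🬂[38;2;35;50;36m[48;2;32;46;33m🬂[38;2;35;50;36m[48;2;32;46;33m🬂[38;2;35;50;36m[48;2;32;46;33m🬂[38;2;35;50;36m[48;2;32;46;33m🬂[38;2;35;50;36m[48;2;32;46;33m🬂[0m
[38;2;29;42;30m[48;2;26;39;28m🬎[38;2;29;42;30m[48;2;26;39;28m🬎[38;2;29;42;30m[48;2;26;39;28m🬎[38;2;29;42;30m[48;2;26;39;28m🬎[38;2;29;42;30m[48;2;26;39;28m🬎[38;2;29;42;30m[48;2;26;39;28m🬎[38;2;29;42;30m[48;2;26;39;28m🬎[38;2;29;42;30m[48;2;26;39;28m🬎[38;2;29;42;30m[48;2;26;39;28m🬎[38;2;29;42;30m[48;2;26;39;28m🬎[38;2;29;42;30m[48;2;26;39;28m🬎[38;2;29;42;30m[48;2;26;39;28m🬎[0m
[38;2;24;37;25m[48;2;21;34;23m🬎[38;2;24;37;25m[48;2;21;34;23m🬎[38;2;24;37;25m[48;2;21;34;23m🬎[38;2;24;37;25m[48;2;21;34;23m🬎[38;2;24;37;25m[48;2;21;34;23m🬎[38;2;86;43;100m[48;2;23;36;25m🬚[38;2;22;31;24m[48;2;62;31;73m🬴[38;2;126;65;145m[48;2;29;34;32m🬃[38;2;24;37;25m[48;2;21;34;23m🬎[38;2;24;37;25m[48;2;21;34;23m🬎[38;2;24;37;25m[48;2;21;34;23m🬎[38;2;24;37;25m[48;2;21;34;23m🬎[0m
[38;2;20;32;22m[48;2;17;29;19m🬂[38;2;20;32;22m[48;2;17;29;19m🬂[38;2;20;32;22m[48;2;17;29;19m🬂[38;2;20;32;22m[48;2;17;29;19m🬂[38;2;95;47;110m[48;2;24;28;27m🬁[38;2;19;31;21m[48;2;100;51;116m🬊[38;2;18;30;20m[48;2;89;44;104m🬝[38;2;124;68;142m[48;2;43;32;50m🬑[38;2;20;32;22m[48;2;17;29;19m🬂[38;2;20;32;22m[48;2;17;29;19m🬂[38;2;20;32;22m[48;2;17;29;19m🬂[38;2;20;32;22m[48;2;17;29;19m🬂[0m
[38;2;14;25;16m[48;2;11;22;14m🬎[38;2;14;25;16m[48;2;11;22;14m🬎[38;2;14;25;16m[48;2;11;22;14m🬎[38;2;14;25;16m[48;2;11;22;14m🬎[38;2;14;25;16m[48;2;11;22;14m🬎[38;2;43;21;50m[48;2;12;23;15m🬁[38;2;65;32;76m[48;2;12;23;15m🬂[38;2;14;25;16m[48;2;11;22;14m🬎[38;2;14;25;16m[48;2;11;22;14m🬎[38;2;14;25;16m[48;2;11;22;14m🬎[38;2;14;25;16m[48;2;11;22;14m🬎[38;2;14;25;16m[48;2;11;22;14m🬎[0m
[38;2;10;20;13m[48;2;7;17;10m🬂[38;2;10;20;13m[48;2;7;17;10m🬂[38;2;10;20;13m[48;2;7;17;10m🬂[38;2;10;20;13m[48;2;7;17;10m🬂[38;2;10;20;13m[48;2;7;17;10m🬂[38;2;10;20;13m[48;2;7;17;10m🬂[38;2;10;20;13m[48;2;7;17;10m🬂[38;2;10;20;13m[48;2;7;17;10m🬂[38;2;10;20;13m[48;2;7;17;10m🬂[38;2;10;20;13m[48;2;7;17;10m🬂[38;2;10;20;13m[48;2;7;17;10m🬂[38;2;10;20;13m[48;2;7;17;10m🬂[0m
</frame>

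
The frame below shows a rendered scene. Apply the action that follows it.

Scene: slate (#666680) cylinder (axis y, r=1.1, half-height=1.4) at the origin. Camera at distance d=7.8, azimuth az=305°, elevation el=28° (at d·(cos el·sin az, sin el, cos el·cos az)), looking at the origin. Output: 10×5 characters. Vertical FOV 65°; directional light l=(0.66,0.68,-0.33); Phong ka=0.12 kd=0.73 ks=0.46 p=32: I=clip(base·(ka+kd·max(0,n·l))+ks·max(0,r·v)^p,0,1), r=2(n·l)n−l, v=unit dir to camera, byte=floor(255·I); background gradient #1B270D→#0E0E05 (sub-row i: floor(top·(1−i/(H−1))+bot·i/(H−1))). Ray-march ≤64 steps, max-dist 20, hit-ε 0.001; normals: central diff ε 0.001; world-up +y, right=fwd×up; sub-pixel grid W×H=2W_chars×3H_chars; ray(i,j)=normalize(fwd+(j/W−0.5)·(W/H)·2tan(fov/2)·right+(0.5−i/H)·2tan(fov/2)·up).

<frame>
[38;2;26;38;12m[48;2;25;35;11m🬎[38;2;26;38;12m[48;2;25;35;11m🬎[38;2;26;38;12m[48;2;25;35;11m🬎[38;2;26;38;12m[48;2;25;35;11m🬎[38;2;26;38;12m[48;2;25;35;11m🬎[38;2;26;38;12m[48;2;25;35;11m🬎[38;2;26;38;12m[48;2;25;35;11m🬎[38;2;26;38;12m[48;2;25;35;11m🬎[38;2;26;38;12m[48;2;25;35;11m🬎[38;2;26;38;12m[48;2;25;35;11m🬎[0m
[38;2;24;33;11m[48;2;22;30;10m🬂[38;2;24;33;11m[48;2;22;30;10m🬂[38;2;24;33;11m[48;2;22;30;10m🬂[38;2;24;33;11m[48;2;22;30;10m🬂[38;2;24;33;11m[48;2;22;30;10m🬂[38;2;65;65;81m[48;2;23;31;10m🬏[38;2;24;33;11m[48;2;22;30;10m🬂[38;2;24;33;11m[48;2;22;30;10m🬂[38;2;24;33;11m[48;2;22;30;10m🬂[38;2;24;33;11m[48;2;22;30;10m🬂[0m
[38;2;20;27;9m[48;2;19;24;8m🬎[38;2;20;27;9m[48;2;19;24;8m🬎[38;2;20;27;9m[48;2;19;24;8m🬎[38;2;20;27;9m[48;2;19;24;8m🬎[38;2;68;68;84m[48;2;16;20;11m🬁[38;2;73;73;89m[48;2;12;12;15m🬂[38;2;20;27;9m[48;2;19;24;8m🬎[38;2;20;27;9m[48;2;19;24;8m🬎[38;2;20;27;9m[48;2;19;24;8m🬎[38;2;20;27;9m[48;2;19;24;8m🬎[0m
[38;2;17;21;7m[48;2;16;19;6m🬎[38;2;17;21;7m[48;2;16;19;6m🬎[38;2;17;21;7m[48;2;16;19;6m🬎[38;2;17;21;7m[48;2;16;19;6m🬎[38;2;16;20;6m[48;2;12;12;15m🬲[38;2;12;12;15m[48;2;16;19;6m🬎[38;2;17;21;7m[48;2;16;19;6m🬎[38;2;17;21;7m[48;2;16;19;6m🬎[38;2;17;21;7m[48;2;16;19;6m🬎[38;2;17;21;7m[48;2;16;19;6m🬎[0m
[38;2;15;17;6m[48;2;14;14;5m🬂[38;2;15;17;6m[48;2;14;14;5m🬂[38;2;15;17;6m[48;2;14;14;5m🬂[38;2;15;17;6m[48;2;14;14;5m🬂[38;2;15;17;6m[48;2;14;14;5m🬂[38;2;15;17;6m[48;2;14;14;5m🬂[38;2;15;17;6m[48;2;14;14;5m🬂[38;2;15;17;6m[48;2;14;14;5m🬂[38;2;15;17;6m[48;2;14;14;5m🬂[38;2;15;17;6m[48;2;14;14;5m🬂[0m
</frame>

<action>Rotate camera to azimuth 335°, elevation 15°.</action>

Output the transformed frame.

<frame>
[38;2;26;38;12m[48;2;25;35;11m🬎[38;2;26;38;12m[48;2;25;35;11m🬎[38;2;26;38;12m[48;2;25;35;11m🬎[38;2;26;38;12m[48;2;25;35;11m🬎[38;2;26;38;12m[48;2;25;35;11m🬎[38;2;26;38;12m[48;2;25;35;11m🬎[38;2;26;38;12m[48;2;25;35;11m🬎[38;2;26;38;12m[48;2;25;35;11m🬎[38;2;26;38;12m[48;2;25;35;11m🬎[38;2;26;38;12m[48;2;25;35;11m🬎[0m
[38;2;24;33;11m[48;2;22;30;10m🬂[38;2;24;33;11m[48;2;22;30;10m🬂[38;2;24;33;11m[48;2;22;30;10m🬂[38;2;24;33;11m[48;2;22;30;10m🬂[38;2;24;33;11m[48;2;22;30;10m🬂[38;2;24;33;11m[48;2;22;30;10m🬂[38;2;24;33;11m[48;2;22;30;10m🬂[38;2;24;33;11m[48;2;22;30;10m🬂[38;2;24;33;11m[48;2;22;30;10m🬂[38;2;24;33;11m[48;2;22;30;10m🬂[0m
[38;2;20;27;9m[48;2;19;24;8m🬎[38;2;20;27;9m[48;2;19;24;8m🬎[38;2;20;27;9m[48;2;19;24;8m🬎[38;2;20;27;9m[48;2;19;24;8m🬎[38;2;20;26;8m[48;2;12;12;15m▌[38;2;12;12;15m[48;2;12;12;15m [38;2;20;27;9m[48;2;19;24;8m🬎[38;2;20;27;9m[48;2;19;24;8m🬎[38;2;20;27;9m[48;2;19;24;8m🬎[38;2;20;27;9m[48;2;19;24;8m🬎[0m
[38;2;17;21;7m[48;2;16;19;6m🬎[38;2;17;21;7m[48;2;16;19;6m🬎[38;2;17;21;7m[48;2;16;19;6m🬎[38;2;17;21;7m[48;2;16;19;6m🬎[38;2;16;20;6m[48;2;12;12;15m🬲[38;2;12;12;15m[48;2;16;19;6m🬎[38;2;17;21;7m[48;2;16;19;6m🬎[38;2;17;21;7m[48;2;16;19;6m🬎[38;2;17;21;7m[48;2;16;19;6m🬎[38;2;17;21;7m[48;2;16;19;6m🬎[0m
[38;2;15;17;6m[48;2;14;14;5m🬂[38;2;15;17;6m[48;2;14;14;5m🬂[38;2;15;17;6m[48;2;14;14;5m🬂[38;2;15;17;6m[48;2;14;14;5m🬂[38;2;15;17;6m[48;2;14;14;5m🬂[38;2;15;17;6m[48;2;14;14;5m🬂[38;2;15;17;6m[48;2;14;14;5m🬂[38;2;15;17;6m[48;2;14;14;5m🬂[38;2;15;17;6m[48;2;14;14;5m🬂[38;2;15;17;6m[48;2;14;14;5m🬂[0m
</frame>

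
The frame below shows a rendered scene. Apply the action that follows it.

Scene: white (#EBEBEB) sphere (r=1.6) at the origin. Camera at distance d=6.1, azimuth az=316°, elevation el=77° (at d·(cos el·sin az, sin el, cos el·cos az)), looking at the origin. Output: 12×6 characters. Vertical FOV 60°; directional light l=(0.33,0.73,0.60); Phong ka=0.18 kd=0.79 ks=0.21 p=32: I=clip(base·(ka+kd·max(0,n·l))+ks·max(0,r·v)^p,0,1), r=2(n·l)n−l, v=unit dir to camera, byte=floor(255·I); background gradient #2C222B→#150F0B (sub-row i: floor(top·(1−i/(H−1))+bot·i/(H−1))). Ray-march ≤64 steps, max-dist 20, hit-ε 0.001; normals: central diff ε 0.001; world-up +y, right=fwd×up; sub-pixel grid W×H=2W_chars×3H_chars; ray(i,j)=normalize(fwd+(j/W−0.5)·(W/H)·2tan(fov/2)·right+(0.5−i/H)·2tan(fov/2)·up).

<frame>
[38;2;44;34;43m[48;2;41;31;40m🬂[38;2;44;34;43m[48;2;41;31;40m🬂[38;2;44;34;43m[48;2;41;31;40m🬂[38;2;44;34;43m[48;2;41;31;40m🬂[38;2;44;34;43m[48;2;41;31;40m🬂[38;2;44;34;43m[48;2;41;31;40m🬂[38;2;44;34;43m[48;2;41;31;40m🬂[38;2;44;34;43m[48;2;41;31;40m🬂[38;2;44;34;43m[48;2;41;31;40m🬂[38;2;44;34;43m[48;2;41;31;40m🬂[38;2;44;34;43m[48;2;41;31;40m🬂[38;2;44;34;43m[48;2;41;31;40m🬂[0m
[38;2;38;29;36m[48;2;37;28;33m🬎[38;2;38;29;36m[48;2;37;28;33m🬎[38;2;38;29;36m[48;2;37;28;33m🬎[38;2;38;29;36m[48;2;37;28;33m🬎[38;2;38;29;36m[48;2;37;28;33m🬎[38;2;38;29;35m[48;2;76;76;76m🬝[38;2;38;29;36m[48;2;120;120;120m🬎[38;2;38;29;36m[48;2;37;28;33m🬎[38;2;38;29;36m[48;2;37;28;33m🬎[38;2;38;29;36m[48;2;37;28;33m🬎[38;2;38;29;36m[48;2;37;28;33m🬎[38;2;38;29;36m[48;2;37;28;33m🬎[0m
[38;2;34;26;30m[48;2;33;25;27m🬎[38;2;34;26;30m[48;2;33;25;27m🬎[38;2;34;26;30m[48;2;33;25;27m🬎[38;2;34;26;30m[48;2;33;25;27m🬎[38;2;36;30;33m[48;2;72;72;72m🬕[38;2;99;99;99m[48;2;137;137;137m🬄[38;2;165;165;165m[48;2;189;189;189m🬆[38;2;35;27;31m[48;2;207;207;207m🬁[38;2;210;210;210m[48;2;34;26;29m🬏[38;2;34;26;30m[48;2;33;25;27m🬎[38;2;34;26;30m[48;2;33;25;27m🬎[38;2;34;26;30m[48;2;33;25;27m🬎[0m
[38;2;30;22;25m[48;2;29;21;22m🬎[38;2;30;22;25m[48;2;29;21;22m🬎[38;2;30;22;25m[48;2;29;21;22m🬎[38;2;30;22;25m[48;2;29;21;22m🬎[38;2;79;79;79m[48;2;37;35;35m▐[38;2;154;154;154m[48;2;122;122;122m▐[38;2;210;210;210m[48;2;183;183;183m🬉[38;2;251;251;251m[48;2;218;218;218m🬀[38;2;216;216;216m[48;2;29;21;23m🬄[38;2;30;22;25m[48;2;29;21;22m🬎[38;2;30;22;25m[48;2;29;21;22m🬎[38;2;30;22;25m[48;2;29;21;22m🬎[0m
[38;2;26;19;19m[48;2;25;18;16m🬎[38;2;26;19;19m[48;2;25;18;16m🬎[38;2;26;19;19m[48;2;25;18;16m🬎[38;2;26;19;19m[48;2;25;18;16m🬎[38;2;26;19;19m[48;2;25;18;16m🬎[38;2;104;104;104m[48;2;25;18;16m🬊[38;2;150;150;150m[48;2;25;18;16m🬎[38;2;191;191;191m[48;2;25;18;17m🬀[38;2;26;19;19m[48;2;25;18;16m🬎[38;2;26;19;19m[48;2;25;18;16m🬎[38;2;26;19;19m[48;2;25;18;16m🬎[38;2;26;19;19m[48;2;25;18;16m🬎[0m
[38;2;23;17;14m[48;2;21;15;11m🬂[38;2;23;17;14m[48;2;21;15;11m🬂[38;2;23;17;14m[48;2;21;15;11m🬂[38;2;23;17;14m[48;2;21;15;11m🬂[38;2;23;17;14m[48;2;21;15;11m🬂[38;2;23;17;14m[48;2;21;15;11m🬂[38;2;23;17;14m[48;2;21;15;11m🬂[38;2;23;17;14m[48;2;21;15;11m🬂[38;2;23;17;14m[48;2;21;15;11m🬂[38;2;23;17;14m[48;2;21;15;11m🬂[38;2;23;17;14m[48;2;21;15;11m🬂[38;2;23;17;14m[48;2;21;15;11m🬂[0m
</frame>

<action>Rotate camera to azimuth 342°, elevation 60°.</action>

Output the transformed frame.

<frame>
[38;2;44;34;43m[48;2;41;31;40m🬂[38;2;44;34;43m[48;2;41;31;40m🬂[38;2;44;34;43m[48;2;41;31;40m🬂[38;2;44;34;43m[48;2;41;31;40m🬂[38;2;44;34;43m[48;2;41;31;40m🬂[38;2;44;34;43m[48;2;41;31;40m🬂[38;2;44;34;43m[48;2;41;31;40m🬂[38;2;44;34;43m[48;2;41;31;40m🬂[38;2;44;34;43m[48;2;41;31;40m🬂[38;2;44;34;43m[48;2;41;31;40m🬂[38;2;44;34;43m[48;2;41;31;40m🬂[38;2;44;34;43m[48;2;41;31;40m🬂[0m
[38;2;38;29;36m[48;2;37;28;33m🬎[38;2;38;29;36m[48;2;37;28;33m🬎[38;2;38;29;36m[48;2;37;28;33m🬎[38;2;38;29;36m[48;2;37;28;33m🬎[38;2;38;29;36m[48;2;37;28;33m🬎[38;2;38;29;35m[48;2;90;90;90m🬝[38;2;38;29;36m[48;2;126;126;126m🬎[38;2;38;29;36m[48;2;37;28;33m🬎[38;2;38;29;36m[48;2;37;28;33m🬎[38;2;38;29;36m[48;2;37;28;33m🬎[38;2;38;29;36m[48;2;37;28;33m🬎[38;2;38;29;36m[48;2;37;28;33m🬎[0m
[38;2;34;26;30m[48;2;33;25;27m🬎[38;2;34;26;30m[48;2;33;25;27m🬎[38;2;34;26;30m[48;2;33;25;27m🬎[38;2;34;26;30m[48;2;33;25;27m🬎[38;2;36;30;33m[48;2;104;104;104m🬕[38;2;125;125;125m[48;2;161;161;161m🬄[38;2;179;179;179m[48;2;205;205;205m🬆[38;2;35;27;31m[48;2;208;208;208m🬁[38;2;195;195;195m[48;2;34;26;29m🬏[38;2;34;26;30m[48;2;33;25;27m🬎[38;2;34;26;30m[48;2;33;25;27m🬎[38;2;34;26;30m[48;2;33;25;27m🬎[0m
[38;2;30;22;25m[48;2;29;21;22m🬎[38;2;30;22;25m[48;2;29;21;22m🬎[38;2;30;22;25m[48;2;29;21;22m🬎[38;2;30;22;25m[48;2;29;21;22m🬎[38;2;112;112;112m[48;2;41;38;38m▐[38;2;179;179;179m[48;2;152;152;152m▐[38;2;255;255;255m[48;2;205;205;205m🬁[38;2;226;226;226m[48;2;214;214;214m🬎[38;2;202;202;202m[48;2;29;21;23m🬄[38;2;30;22;25m[48;2;29;21;22m🬎[38;2;30;22;25m[48;2;29;21;22m🬎[38;2;30;22;25m[48;2;29;21;22m🬎[0m
[38;2;26;19;19m[48;2;25;18;16m🬎[38;2;26;19;19m[48;2;25;18;16m🬎[38;2;26;19;19m[48;2;25;18;16m🬎[38;2;26;19;19m[48;2;25;18;16m🬎[38;2;26;19;19m[48;2;25;18;16m🬎[38;2;126;126;126m[48;2;25;18;16m🬊[38;2;162;162;162m[48;2;25;18;16m🬎[38;2;195;195;195m[48;2;25;18;17m🬀[38;2;26;19;19m[48;2;25;18;16m🬎[38;2;26;19;19m[48;2;25;18;16m🬎[38;2;26;19;19m[48;2;25;18;16m🬎[38;2;26;19;19m[48;2;25;18;16m🬎[0m
[38;2;23;17;14m[48;2;21;15;11m🬂[38;2;23;17;14m[48;2;21;15;11m🬂[38;2;23;17;14m[48;2;21;15;11m🬂[38;2;23;17;14m[48;2;21;15;11m🬂[38;2;23;17;14m[48;2;21;15;11m🬂[38;2;23;17;14m[48;2;21;15;11m🬂[38;2;23;17;14m[48;2;21;15;11m🬂[38;2;23;17;14m[48;2;21;15;11m🬂[38;2;23;17;14m[48;2;21;15;11m🬂[38;2;23;17;14m[48;2;21;15;11m🬂[38;2;23;17;14m[48;2;21;15;11m🬂[38;2;23;17;14m[48;2;21;15;11m🬂[0m
</frame>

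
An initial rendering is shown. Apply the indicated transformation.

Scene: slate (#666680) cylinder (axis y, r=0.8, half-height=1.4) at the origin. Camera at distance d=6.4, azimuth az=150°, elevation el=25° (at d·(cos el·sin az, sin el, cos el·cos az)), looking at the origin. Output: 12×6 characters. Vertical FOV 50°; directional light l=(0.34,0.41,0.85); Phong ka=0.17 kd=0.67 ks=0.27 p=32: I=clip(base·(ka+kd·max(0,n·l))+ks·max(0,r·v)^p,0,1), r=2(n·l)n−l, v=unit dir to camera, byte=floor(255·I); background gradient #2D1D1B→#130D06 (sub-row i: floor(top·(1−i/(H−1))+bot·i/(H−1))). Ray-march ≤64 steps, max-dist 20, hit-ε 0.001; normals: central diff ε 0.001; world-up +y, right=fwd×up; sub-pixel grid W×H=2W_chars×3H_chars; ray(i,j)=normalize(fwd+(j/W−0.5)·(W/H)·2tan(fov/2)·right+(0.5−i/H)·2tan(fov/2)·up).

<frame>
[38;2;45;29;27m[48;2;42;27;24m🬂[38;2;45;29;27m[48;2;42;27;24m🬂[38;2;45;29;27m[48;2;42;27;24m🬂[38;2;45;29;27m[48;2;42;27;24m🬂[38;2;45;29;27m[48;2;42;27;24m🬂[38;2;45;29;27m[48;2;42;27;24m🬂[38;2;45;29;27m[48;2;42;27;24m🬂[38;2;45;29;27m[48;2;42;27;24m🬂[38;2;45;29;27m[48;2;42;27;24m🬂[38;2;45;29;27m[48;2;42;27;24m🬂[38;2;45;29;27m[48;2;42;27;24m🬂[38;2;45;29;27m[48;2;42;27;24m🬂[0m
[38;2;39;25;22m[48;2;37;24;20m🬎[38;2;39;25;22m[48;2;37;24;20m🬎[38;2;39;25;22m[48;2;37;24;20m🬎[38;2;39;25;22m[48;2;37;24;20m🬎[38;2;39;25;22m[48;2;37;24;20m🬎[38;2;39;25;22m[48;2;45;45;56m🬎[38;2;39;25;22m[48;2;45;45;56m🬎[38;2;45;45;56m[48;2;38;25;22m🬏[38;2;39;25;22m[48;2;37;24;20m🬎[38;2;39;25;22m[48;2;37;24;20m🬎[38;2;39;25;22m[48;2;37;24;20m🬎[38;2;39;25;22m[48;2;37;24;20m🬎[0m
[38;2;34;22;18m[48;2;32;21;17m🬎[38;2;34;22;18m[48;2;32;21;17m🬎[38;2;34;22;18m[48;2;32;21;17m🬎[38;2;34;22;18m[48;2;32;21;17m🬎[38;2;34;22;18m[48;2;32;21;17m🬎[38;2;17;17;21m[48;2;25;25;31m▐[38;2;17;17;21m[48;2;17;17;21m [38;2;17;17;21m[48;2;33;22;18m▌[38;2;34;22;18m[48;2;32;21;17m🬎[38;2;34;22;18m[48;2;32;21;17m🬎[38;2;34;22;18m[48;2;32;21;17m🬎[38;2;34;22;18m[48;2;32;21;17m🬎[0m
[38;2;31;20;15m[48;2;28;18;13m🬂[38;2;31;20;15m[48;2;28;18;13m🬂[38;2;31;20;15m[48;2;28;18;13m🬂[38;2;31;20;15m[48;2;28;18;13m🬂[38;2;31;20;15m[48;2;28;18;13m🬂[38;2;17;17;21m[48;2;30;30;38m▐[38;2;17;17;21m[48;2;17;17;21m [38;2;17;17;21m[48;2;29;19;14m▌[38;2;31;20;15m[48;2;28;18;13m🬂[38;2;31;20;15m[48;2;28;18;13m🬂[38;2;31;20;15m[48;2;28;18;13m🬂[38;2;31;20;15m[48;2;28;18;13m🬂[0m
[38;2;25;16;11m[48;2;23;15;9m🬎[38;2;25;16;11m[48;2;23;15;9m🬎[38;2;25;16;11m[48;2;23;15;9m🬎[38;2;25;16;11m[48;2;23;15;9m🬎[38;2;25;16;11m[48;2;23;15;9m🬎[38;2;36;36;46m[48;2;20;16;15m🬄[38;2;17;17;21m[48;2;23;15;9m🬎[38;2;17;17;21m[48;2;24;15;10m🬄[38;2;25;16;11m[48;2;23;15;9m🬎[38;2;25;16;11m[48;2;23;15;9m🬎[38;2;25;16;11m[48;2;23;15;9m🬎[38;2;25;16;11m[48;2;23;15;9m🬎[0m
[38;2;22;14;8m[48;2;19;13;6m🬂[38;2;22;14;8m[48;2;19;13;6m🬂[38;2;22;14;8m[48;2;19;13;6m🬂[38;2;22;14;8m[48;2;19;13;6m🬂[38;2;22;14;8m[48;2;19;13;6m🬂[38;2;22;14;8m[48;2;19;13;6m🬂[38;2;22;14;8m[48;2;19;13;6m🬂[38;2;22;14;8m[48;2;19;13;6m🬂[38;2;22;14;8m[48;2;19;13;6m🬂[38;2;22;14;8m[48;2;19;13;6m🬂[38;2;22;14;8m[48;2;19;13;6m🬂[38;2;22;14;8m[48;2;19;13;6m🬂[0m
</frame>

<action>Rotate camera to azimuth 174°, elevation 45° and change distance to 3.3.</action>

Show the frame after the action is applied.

<frame>
[38;2;45;29;27m[48;2;42;27;24m🬂[38;2;45;29;27m[48;2;42;27;24m🬂[38;2;45;29;27m[48;2;42;27;24m🬂[38;2;45;29;27m[48;2;85;85;97m🬀[38;2;61;61;73m[48;2;70;70;81m▐[38;2;50;50;61m[48;2;54;54;66m▐[38;2;46;46;58m[48;2;47;47;59m▐[38;2;45;45;57m[48;2;45;45;57m [38;2;45;45;56m[48;2;45;45;56m [38;2;45;45;56m[48;2;43;28;25m🬓[38;2;45;29;27m[48;2;42;27;24m🬂[38;2;45;29;27m[48;2;42;27;24m🬂[0m
[38;2;39;25;22m[48;2;37;24;20m🬎[38;2;39;25;22m[48;2;37;24;20m🬎[38;2;39;25;22m[48;2;37;24;20m🬎[38;2;17;17;22m[48;2;85;85;97m🬺[38;2;67;67;78m[48;2;17;17;21m🬊[38;2;53;53;65m[48;2;17;17;21m🬎[38;2;47;47;58m[48;2;17;17;21m🬎[38;2;45;45;57m[48;2;17;17;21m🬎[38;2;45;45;56m[48;2;17;17;21m🬂[38;2;17;17;21m[48;2;38;25;21m▌[38;2;39;25;22m[48;2;37;24;20m🬎[38;2;39;25;22m[48;2;37;24;20m🬎[0m
[38;2;34;22;18m[48;2;32;21;17m🬎[38;2;34;22;18m[48;2;32;21;17m🬎[38;2;34;22;18m[48;2;32;21;17m🬎[38;2;33;22;18m[48;2;17;17;21m▌[38;2;17;17;21m[48;2;17;17;21m [38;2;17;17;21m[48;2;17;17;21m [38;2;17;17;21m[48;2;17;17;21m [38;2;17;17;21m[48;2;17;17;21m [38;2;17;17;21m[48;2;17;17;21m [38;2;34;22;18m[48;2;32;21;17m🬎[38;2;34;22;18m[48;2;32;21;17m🬎[38;2;34;22;18m[48;2;32;21;17m🬎[0m
[38;2;31;20;15m[48;2;28;18;13m🬂[38;2;31;20;15m[48;2;28;18;13m🬂[38;2;31;20;15m[48;2;28;18;13m🬂[38;2;31;20;15m[48;2;28;18;13m🬂[38;2;17;17;21m[48;2;17;17;21m [38;2;17;17;21m[48;2;17;17;21m [38;2;17;17;21m[48;2;17;17;21m [38;2;17;17;21m[48;2;17;17;21m [38;2;17;17;21m[48;2;29;19;14m▌[38;2;31;20;15m[48;2;28;18;13m🬂[38;2;31;20;15m[48;2;28;18;13m🬂[38;2;31;20;15m[48;2;28;18;13m🬂[0m
[38;2;25;16;11m[48;2;23;15;9m🬎[38;2;25;16;11m[48;2;23;15;9m🬎[38;2;25;16;11m[48;2;23;15;9m🬎[38;2;25;16;11m[48;2;23;15;9m🬎[38;2;17;17;21m[48;2;24;15;9m🬨[38;2;17;17;21m[48;2;17;17;21m [38;2;17;17;21m[48;2;17;17;21m [38;2;17;17;21m[48;2;17;17;21m [38;2;17;17;21m[48;2;24;15;10m🬀[38;2;25;16;11m[48;2;23;15;9m🬎[38;2;25;16;11m[48;2;23;15;9m🬎[38;2;25;16;11m[48;2;23;15;9m🬎[0m
[38;2;22;14;8m[48;2;19;13;6m🬂[38;2;22;14;8m[48;2;19;13;6m🬂[38;2;22;14;8m[48;2;19;13;6m🬂[38;2;22;14;8m[48;2;19;13;6m🬂[38;2;17;17;21m[48;2;20;13;6m🬁[38;2;17;17;21m[48;2;19;13;6m🬎[38;2;17;17;21m[48;2;19;13;6m🬝[38;2;17;17;21m[48;2;19;13;6m🬆[38;2;22;14;8m[48;2;19;13;6m🬂[38;2;22;14;8m[48;2;19;13;6m🬂[38;2;22;14;8m[48;2;19;13;6m🬂[38;2;22;14;8m[48;2;19;13;6m🬂[0m
</frame>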